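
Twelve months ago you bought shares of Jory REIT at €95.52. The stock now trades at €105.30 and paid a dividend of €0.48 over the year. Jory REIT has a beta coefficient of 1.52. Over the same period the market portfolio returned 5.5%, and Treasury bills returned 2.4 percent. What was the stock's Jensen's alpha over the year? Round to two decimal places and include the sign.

+3.63%

Realised HPR = (P1 + D1 − P0) / P0 = (105.30 + 0.48 − 95.52) / 95.52 = 10.26 / 95.52 = 10.7412%
MRP = 5.5% − 2.4% = 3.10%
CAPM required = R_f + β·MRP = 2.4% + 1.52 × 3.1% = 7.1120%
α = realised − required = 10.7412% − 7.1120% = +3.63%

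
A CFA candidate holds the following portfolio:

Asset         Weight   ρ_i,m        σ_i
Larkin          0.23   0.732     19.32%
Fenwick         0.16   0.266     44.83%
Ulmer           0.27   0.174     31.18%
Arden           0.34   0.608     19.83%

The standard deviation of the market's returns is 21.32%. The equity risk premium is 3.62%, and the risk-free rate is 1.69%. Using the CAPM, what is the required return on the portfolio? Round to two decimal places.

3.51%

β_Larkin = 0.732 × 19.32% / 21.32% = 0.6633
β_Fenwick = 0.266 × 44.83% / 21.32% = 0.5593
β_Ulmer = 0.174 × 31.18% / 21.32% = 0.2545
β_Arden = 0.608 × 19.83% / 21.32% = 0.5655
β_P = Σ w_i β_i = 0.23×0.6633 + 0.16×0.5593 + 0.27×0.2545 + 0.34×0.5655 = 0.5030
E(R_P) = R_f + β_P × MRP = 1.69% + 0.5030 × 3.62% = 3.51%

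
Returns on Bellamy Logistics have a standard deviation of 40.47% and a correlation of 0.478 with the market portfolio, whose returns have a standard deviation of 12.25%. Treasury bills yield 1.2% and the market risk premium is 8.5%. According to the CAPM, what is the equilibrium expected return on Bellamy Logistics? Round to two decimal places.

β = ρ × σ_i / σ_m = 0.478 × 40.47% / 12.25% = 1.5792
E(R) = 1.2% + 1.5792 × 8.5% = 14.62%

14.62%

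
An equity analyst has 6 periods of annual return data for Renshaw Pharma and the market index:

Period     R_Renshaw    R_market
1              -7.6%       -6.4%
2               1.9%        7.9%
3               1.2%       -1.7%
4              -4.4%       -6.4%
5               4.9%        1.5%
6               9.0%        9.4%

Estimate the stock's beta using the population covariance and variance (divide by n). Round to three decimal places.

Mean R_i = (-7.6 + 1.9 + 1.2 − 4.4 + 4.9 + 9.0) / 6 = 0.8333%
Mean R_m = (-6.4 + 7.9 − 1.7 − 6.4 + 1.5 + 9.4) / 6 = 0.7167%
Σ(R_i − R̄_i)(R_m − R̄_m) = 178.1367  ⇒  Cov = 178.1367 / 6 = 29.6895
Σ(R_m − R̄_m)² = 234.7483  ⇒  Var(R_m) = 234.7483 / 6 = 39.1247
β = Cov / Var(R_m) = 29.6895 / 39.1247 = 0.7588

0.759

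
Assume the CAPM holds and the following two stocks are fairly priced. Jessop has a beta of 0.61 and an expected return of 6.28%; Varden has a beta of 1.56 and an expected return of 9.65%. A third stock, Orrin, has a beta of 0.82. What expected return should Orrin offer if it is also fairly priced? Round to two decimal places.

MRP (SML slope) = (9.65% − 6.28%) / (1.56 − 0.61) = 3.37% / 0.95 = 3.5474%
R_f (intercept) = 6.28% − 0.61 × 3.5474% = 4.1161%
E(R_Orrin) = R_f + β × MRP = 4.1161% + 0.82 × 3.5474% = 7.02%

7.02%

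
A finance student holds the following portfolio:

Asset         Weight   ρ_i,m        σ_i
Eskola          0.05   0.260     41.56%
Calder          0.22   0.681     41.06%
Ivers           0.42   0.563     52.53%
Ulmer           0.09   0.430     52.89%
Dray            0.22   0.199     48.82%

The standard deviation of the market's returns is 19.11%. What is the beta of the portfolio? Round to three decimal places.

1.219

β_Eskola = 0.260 × 41.56% / 19.11% = 0.5654
β_Calder = 0.681 × 41.06% / 19.11% = 1.4632
β_Ivers = 0.563 × 52.53% / 19.11% = 1.5476
β_Ulmer = 0.430 × 52.89% / 19.11% = 1.1901
β_Dray = 0.199 × 48.82% / 19.11% = 0.5084
β_P = Σ w_i β_i = 0.05×0.5654 + 0.22×1.4632 + 0.42×1.5476 + 0.09×1.1901 + 0.22×0.5084 = 1.2191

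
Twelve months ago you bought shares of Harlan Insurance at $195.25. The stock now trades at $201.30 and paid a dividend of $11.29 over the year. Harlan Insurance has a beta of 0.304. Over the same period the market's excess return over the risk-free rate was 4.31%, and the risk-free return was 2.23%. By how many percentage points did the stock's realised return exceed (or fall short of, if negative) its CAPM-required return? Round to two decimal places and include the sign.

+5.34%

Realised HPR = (P1 + D1 − P0) / P0 = (201.30 + 11.29 − 195.25) / 195.25 = 17.34 / 195.25 = 8.8809%
CAPM required = R_f + β·MRP = 2.23% + 0.304 × 4.31% = 3.54024%
α = realised − required = 8.8809% − 3.54024% = +5.34%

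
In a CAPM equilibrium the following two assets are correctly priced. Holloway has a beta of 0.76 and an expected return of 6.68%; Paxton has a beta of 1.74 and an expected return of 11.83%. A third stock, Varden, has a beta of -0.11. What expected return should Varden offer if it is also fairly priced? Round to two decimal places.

MRP (SML slope) = (11.83% − 6.68%) / (1.74 − 0.76) = 5.15% / 0.98 = 5.2551%
R_f (intercept) = 6.68% − 0.76 × 5.2551% = 2.6861%
E(R_Varden) = R_f + β × MRP = 2.6861% + -0.11 × 5.2551% = 2.11%

2.11%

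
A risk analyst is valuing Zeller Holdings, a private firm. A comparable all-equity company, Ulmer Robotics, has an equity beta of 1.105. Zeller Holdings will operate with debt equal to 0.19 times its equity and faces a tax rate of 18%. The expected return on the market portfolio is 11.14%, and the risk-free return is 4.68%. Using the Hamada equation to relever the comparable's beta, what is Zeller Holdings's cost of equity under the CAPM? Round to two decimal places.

12.93%

β_L = β_U × [1 + (1 − t)(D/E)] = 1.105 × [1 + (1 − 0.18) × 0.19]
    = 1.105 × [1 + 0.82 × 0.19] = 1.105 × 1.1558 = 1.2772
MRP = 11.14% − 4.68% = 6.46%
E(R) = R_f + β_L × MRP = 4.68% + 1.2772 × 6.46% = 12.93%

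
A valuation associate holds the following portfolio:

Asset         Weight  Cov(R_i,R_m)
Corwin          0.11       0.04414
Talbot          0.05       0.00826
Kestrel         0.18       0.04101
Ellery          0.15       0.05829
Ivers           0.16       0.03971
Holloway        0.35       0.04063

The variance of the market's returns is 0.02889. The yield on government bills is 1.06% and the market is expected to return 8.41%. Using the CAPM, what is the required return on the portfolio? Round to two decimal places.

11.74%

β_Corwin = 0.04414 / 0.02889 = 1.5279
β_Talbot = 0.00826 / 0.02889 = 0.2859
β_Kestrel = 0.04101 / 0.02889 = 1.4195
β_Ellery = 0.05829 / 0.02889 = 2.0177
β_Ivers = 0.03971 / 0.02889 = 1.3745
β_Holloway = 0.04063 / 0.02889 = 1.4064
β_P = Σ w_i β_i = 0.11×1.5279 + 0.05×0.2859 + 0.18×1.4195 + 0.15×2.0177 + 0.16×1.3745 + 0.35×1.4064 = 1.4527
MRP = 8.41% − 1.06% = 7.35%
E(R_P) = R_f + β_P × MRP = 1.06% + 1.4527 × 7.35% = 11.74%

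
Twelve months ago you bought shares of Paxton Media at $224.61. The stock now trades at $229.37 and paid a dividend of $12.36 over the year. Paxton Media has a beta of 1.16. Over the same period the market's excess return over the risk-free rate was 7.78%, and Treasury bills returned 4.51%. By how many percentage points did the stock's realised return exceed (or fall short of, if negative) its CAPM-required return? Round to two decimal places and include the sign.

-5.91%

Realised HPR = (P1 + D1 − P0) / P0 = (229.37 + 12.36 − 224.61) / 224.61 = 17.12 / 224.61 = 7.6221%
CAPM required = R_f + β·MRP = 4.51% + 1.16 × 7.78% = 13.5348%
α = realised − required = 7.6221% − 13.5348% = -5.91%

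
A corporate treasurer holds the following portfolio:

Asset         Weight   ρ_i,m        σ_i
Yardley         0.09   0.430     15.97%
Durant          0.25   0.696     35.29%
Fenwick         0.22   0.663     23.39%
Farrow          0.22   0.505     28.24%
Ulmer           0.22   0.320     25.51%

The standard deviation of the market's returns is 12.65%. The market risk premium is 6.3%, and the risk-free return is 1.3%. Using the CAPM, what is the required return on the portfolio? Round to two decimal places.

β_Yardley = 0.430 × 15.97% / 12.65% = 0.5429
β_Durant = 0.696 × 35.29% / 12.65% = 1.9416
β_Fenwick = 0.663 × 23.39% / 12.65% = 1.2259
β_Farrow = 0.505 × 28.24% / 12.65% = 1.1274
β_Ulmer = 0.320 × 25.51% / 12.65% = 0.6453
β_P = Σ w_i β_i = 0.09×0.5429 + 0.25×1.9416 + 0.22×1.2259 + 0.22×1.1274 + 0.22×0.6453 = 1.1940
E(R_P) = R_f + β_P × MRP = 1.3% + 1.1940 × 6.3% = 8.82%

8.82%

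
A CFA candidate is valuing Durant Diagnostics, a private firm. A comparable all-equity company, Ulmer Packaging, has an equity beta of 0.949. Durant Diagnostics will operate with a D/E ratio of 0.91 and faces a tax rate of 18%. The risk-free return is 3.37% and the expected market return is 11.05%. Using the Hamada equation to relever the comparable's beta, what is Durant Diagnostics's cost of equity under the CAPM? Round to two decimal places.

β_L = β_U × [1 + (1 − t)(D/E)] = 0.949 × [1 + (1 − 0.18) × 0.91]
    = 0.949 × [1 + 0.82 × 0.91] = 0.949 × 1.7462 = 1.6571
MRP = 11.05% − 3.37% = 7.68%
E(R) = R_f + β_L × MRP = 3.37% + 1.6571 × 7.68% = 16.10%

16.10%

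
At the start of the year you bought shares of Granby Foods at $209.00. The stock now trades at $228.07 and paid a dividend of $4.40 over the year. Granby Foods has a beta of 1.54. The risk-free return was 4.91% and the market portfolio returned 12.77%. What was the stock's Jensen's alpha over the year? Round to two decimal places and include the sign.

Realised HPR = (P1 + D1 − P0) / P0 = (228.07 + 4.40 − 209.00) / 209.00 = 23.47 / 209.00 = 11.2297%
MRP = 12.77% − 4.91% = 7.86%
CAPM required = R_f + β·MRP = 4.91% + 1.54 × 7.86% = 17.0144%
α = realised − required = 11.2297% − 17.0144% = -5.78%

-5.78%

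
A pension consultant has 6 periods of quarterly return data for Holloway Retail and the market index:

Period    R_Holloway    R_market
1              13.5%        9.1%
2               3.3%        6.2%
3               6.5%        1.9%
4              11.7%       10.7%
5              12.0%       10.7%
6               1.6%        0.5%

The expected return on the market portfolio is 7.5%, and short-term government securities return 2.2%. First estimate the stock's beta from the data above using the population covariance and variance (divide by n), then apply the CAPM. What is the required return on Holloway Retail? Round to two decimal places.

Mean R_i = (13.5 + 3.3 + 6.5 + 11.7 + 12.0 + 1.6) / 6 = 8.1000%
Mean R_m = (9.1 + 6.2 + 1.9 + 10.7 + 10.7 + 0.5) / 6 = 6.5167%
Σ(R_i − R̄_i)(R_m − R̄_m) = 93.3400  ⇒  Cov = 93.3400 / 6 = 15.5567
Σ(R_m − R̄_m)² = 99.2883  ⇒  Var(R_m) = 99.2883 / 6 = 16.5481
β = Cov / Var(R_m) = 15.5567 / 16.5481 = 0.9401
MRP = 7.5% − 2.2% = 5.30%
E(R) = R_f + β × MRP = 2.2% + 0.9401 × 5.3% = 7.18%

7.18%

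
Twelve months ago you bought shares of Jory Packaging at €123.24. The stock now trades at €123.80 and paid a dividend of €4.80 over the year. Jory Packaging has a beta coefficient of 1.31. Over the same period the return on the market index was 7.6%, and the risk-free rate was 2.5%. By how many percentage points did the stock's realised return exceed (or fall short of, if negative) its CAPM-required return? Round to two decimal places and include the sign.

Realised HPR = (P1 + D1 − P0) / P0 = (123.80 + 4.80 − 123.24) / 123.24 = 5.36 / 123.24 = 4.3492%
MRP = 7.6% − 2.5% = 5.10%
CAPM required = R_f + β·MRP = 2.5% + 1.31 × 5.1% = 9.1810%
α = realised − required = 4.3492% − 9.1810% = -4.83%

-4.83%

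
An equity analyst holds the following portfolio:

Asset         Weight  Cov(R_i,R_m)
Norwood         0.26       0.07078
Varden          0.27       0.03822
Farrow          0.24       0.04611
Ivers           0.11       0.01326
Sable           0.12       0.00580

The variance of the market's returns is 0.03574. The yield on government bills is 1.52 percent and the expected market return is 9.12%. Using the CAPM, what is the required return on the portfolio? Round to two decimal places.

10.44%

β_Norwood = 0.07078 / 0.03574 = 1.9804
β_Varden = 0.03822 / 0.03574 = 1.0694
β_Farrow = 0.04611 / 0.03574 = 1.2902
β_Ivers = 0.01326 / 0.03574 = 0.3710
β_Sable = 0.00580 / 0.03574 = 0.1623
β_P = Σ w_i β_i = 0.26×1.9804 + 0.27×1.0694 + 0.24×1.2902 + 0.11×0.3710 + 0.12×0.1623 = 1.1736
MRP = 9.12% − 1.52% = 7.60%
E(R_P) = R_f + β_P × MRP = 1.52% + 1.1736 × 7.60% = 10.44%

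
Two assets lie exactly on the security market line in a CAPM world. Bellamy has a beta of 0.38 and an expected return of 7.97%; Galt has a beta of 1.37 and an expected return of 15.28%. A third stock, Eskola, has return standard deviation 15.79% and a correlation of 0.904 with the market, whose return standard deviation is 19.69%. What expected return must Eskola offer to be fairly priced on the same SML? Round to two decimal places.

MRP = (15.28% − 7.97%) / (1.37 − 0.38) = 7.3838%
R_f = 7.97% − 0.38 × 7.3838% = 5.1642%
β_Eskola = ρ·σ_i/σ_m = 0.904 × 15.79 / 19.69 = 0.7249
E(R_Eskola) = R_f + β × MRP = 5.1642% + 0.7249 × 7.3838% = 10.52%

10.52%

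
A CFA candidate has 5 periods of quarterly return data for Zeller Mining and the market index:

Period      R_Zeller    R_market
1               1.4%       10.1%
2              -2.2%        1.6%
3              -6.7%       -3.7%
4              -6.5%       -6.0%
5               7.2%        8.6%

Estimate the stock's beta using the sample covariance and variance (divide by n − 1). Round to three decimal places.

0.733

Mean R_i = (1.4 − 2.2 − 6.7 − 6.5 + 7.2) / 5 = -1.3600%
Mean R_m = (10.1 + 1.6 − 3.7 − 6.0 + 8.6) / 5 = 2.1200%
Σ(R_i − R̄_i)(R_m − R̄_m) = 150.7460  ⇒  Cov = 150.7460 / 4 = 37.6865
Σ(R_m − R̄_m)² = 205.7480  ⇒  Var(R_m) = 205.7480 / 4 = 51.4370
β = Cov / Var(R_m) = 37.6865 / 51.4370 = 0.7327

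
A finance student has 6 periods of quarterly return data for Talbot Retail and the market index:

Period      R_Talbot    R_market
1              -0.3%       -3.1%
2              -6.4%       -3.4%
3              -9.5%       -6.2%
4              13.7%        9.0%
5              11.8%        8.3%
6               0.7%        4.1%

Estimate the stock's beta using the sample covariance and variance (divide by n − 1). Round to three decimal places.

1.363

Mean R_i = (-0.3 − 6.4 − 9.5 + 13.7 + 11.8 + 0.7) / 6 = 1.6667%
Mean R_m = (-3.1 − 3.4 − 6.2 + 9.0 + 8.3 + 4.1) / 6 = 1.4500%
Σ(R_i − R̄_i)(R_m − R̄_m) = 291.2000  ⇒  Cov = 291.2000 / 5 = 58.2400
Σ(R_m − R̄_m)² = 213.6950  ⇒  Var(R_m) = 213.6950 / 5 = 42.7390
β = Cov / Var(R_m) = 58.2400 / 42.7390 = 1.3627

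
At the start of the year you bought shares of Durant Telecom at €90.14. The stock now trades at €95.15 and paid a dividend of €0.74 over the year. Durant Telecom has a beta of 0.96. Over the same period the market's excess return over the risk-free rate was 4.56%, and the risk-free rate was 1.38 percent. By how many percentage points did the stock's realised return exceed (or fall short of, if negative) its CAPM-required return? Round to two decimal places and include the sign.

Realised HPR = (P1 + D1 − P0) / P0 = (95.15 + 0.74 − 90.14) / 90.14 = 5.75 / 90.14 = 6.3790%
CAPM required = R_f + β·MRP = 1.38% + 0.96 × 4.56% = 5.7576%
α = realised − required = 6.3790% − 5.7576% = +0.62%

+0.62%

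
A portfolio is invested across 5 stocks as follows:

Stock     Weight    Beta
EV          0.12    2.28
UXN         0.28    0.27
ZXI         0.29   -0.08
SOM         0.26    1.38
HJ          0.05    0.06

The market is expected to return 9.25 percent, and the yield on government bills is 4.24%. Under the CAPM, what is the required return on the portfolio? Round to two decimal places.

7.69%

β_P = Σ w_i β_i = 0.12×2.28 + 0.28×0.27 + 0.29×-0.08 + 0.26×1.38 + 0.05×0.06 = 0.6878
MRP = 9.25% − 4.24% = 5.01%
E(R_P) = R_f + β_P × MRP = 4.24% + 0.6878 × 5.01% = 7.69%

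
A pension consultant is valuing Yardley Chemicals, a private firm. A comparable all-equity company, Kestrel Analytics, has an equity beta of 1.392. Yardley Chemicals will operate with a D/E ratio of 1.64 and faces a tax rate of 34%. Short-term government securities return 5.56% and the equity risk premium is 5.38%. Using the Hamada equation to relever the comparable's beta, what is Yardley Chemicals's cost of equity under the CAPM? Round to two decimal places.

β_L = β_U × [1 + (1 − t)(D/E)] = 1.392 × [1 + (1 − 0.34) × 1.64]
    = 1.392 × [1 + 0.66 × 1.64] = 1.392 × 2.0824 = 2.8987
E(R) = R_f + β_L × MRP = 5.56% + 2.8987 × 5.38% = 21.16%

21.16%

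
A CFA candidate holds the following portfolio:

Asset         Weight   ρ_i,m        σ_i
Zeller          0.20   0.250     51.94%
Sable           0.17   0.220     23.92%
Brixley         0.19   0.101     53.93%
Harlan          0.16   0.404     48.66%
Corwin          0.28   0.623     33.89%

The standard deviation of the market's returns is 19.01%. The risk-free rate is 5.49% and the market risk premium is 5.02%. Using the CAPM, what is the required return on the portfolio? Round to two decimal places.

β_Zeller = 0.250 × 51.94% / 19.01% = 0.6831
β_Sable = 0.220 × 23.92% / 19.01% = 0.2768
β_Brixley = 0.101 × 53.93% / 19.01% = 0.2865
β_Harlan = 0.404 × 48.66% / 19.01% = 1.0341
β_Corwin = 0.623 × 33.89% / 19.01% = 1.1107
β_P = Σ w_i β_i = 0.20×0.6831 + 0.17×0.2768 + 0.19×0.2865 + 0.16×1.0341 + 0.28×1.1107 = 0.7146
E(R_P) = R_f + β_P × MRP = 5.49% + 0.7146 × 5.02% = 9.08%

9.08%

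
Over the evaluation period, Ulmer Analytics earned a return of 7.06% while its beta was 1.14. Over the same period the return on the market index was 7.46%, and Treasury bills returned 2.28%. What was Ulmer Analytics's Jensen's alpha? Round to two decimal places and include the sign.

-1.13%

Market excess return = 7.46% − 2.28% = 5.18%
CAPM benchmark = R_f + β(R_m − R_f) = 2.28% + 1.14 × 5.18% = 8.1852%
α = actual − benchmark = 7.06% − 8.1852% = -1.13%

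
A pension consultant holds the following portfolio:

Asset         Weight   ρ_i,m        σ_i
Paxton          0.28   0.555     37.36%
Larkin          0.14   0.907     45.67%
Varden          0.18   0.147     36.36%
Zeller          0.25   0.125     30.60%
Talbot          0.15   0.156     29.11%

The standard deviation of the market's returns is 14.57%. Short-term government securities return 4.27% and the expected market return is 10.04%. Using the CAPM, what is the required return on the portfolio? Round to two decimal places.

9.90%

β_Paxton = 0.555 × 37.36% / 14.57% = 1.4231
β_Larkin = 0.907 × 45.67% / 14.57% = 2.8430
β_Varden = 0.147 × 36.36% / 14.57% = 0.3668
β_Zeller = 0.125 × 30.60% / 14.57% = 0.2625
β_Talbot = 0.156 × 29.11% / 14.57% = 0.3117
β_P = Σ w_i β_i = 0.28×1.4231 + 0.14×2.8430 + 0.18×0.3668 + 0.25×0.2625 + 0.15×0.3117 = 0.9749
MRP = 10.04% − 4.27% = 5.77%
E(R_P) = R_f + β_P × MRP = 4.27% + 0.9749 × 5.77% = 9.90%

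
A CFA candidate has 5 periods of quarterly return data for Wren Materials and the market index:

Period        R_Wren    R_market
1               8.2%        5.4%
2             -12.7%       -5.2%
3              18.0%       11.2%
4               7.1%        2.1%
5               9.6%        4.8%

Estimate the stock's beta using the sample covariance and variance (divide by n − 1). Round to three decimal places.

1.846

Mean R_i = (8.2 − 12.7 + 18.0 + 7.1 + 9.6) / 5 = 6.0400%
Mean R_m = (5.4 − 5.2 + 11.2 + 2.1 + 4.8) / 5 = 3.6600%
Σ(R_i − R̄_i)(R_m − R̄_m) = 262.3780  ⇒  Cov = 262.3780 / 4 = 65.5945
Σ(R_m − R̄_m)² = 142.1120  ⇒  Var(R_m) = 142.1120 / 4 = 35.5280
β = Cov / Var(R_m) = 65.5945 / 35.5280 = 1.8463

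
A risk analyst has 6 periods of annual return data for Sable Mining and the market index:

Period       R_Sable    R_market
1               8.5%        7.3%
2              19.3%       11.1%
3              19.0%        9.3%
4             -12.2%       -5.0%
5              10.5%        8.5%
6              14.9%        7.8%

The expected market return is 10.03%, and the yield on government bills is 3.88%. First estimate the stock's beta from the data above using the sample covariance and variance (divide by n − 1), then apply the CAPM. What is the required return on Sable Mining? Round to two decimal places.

15.97%

Mean R_i = (8.5 + 19.3 + 19.0 − 12.2 + 10.5 + 14.9) / 6 = 10.0000%
Mean R_m = (7.3 + 11.1 + 9.3 − 5.0 + 8.5 + 7.8) / 6 = 6.5000%
Σ(R_i − R̄_i)(R_m − R̄_m) = 329.4500  ⇒  Cov = 329.4500 / 5 = 65.8900
Σ(R_m − R̄_m)² = 167.5800  ⇒  Var(R_m) = 167.5800 / 5 = 33.5160
β = Cov / Var(R_m) = 65.8900 / 33.5160 = 1.9659
MRP = 10.03% − 3.88% = 6.15%
E(R) = R_f + β × MRP = 3.88% + 1.9659 × 6.15% = 15.97%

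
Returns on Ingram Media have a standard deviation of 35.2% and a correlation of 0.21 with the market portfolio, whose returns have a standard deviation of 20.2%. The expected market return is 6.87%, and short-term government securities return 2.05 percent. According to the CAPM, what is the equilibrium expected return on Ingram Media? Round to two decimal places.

3.81%

β = ρ × σ_i / σ_m = 0.21 × 35.2% / 20.2% = 0.3659
MRP = 6.87% − 2.05% = 4.82%
E(R) = 2.05% + 0.3659 × 4.82% = 3.81%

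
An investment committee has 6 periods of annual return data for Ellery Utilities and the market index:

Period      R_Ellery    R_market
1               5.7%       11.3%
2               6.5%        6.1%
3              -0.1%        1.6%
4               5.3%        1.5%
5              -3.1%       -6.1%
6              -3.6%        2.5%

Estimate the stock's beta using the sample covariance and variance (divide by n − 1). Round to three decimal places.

Mean R_i = (5.7 + 6.5 − 0.1 + 5.3 − 3.1 − 3.6) / 6 = 1.7833%
Mean R_m = (11.3 + 6.1 + 1.6 + 1.5 − 6.1 + 2.5) / 6 = 2.8167%
Σ(R_i − R̄_i)(R_m − R̄_m) = 91.6217  ⇒  Cov = 91.6217 / 5 = 18.3243
Σ(R_m − R̄_m)² = 165.5683  ⇒  Var(R_m) = 165.5683 / 5 = 33.1137
β = Cov / Var(R_m) = 18.3243 / 33.1137 = 0.5534

0.553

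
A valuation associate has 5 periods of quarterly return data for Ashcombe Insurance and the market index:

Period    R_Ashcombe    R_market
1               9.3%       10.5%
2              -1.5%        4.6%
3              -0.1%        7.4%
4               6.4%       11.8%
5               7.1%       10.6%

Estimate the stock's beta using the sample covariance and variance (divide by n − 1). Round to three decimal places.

1.458

Mean R_i = (9.3 − 1.5 − 0.1 + 6.4 + 7.1) / 5 = 4.2400%
Mean R_m = (10.5 + 4.6 + 7.4 + 11.8 + 10.6) / 5 = 8.9800%
Σ(R_i − R̄_i)(R_m − R̄_m) = 50.4140  ⇒  Cov = 50.4140 / 4 = 12.6035
Σ(R_m − R̄_m)² = 34.5680  ⇒  Var(R_m) = 34.5680 / 4 = 8.6420
β = Cov / Var(R_m) = 12.6035 / 8.6420 = 1.4584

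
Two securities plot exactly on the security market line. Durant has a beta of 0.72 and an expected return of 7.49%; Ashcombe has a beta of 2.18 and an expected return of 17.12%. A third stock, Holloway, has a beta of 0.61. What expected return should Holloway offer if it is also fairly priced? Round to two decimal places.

6.76%

MRP (SML slope) = (17.12% − 7.49%) / (2.18 − 0.72) = 9.63% / 1.46 = 6.5959%
R_f (intercept) = 7.49% − 0.72 × 6.5959% = 2.7410%
E(R_Holloway) = R_f + β × MRP = 2.7410% + 0.61 × 6.5959% = 6.76%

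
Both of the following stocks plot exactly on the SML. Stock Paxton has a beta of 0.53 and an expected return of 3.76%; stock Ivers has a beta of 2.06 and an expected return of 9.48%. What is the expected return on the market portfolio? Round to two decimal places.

5.52%

Both satisfy E(R) = R_f + β·MRP, so the slope of the SML is
MRP = (9.48% − 3.76%) / (2.06 − 0.53) = 5.72% / 1.53 = 3.7386%
R_f = E(R_Paxton) − β_Paxton·MRP = 3.76% − 0.53 × 3.7386% = 1.7785%
E(R_m) = R_f + MRP = 1.7785% + 3.7386% = 5.52%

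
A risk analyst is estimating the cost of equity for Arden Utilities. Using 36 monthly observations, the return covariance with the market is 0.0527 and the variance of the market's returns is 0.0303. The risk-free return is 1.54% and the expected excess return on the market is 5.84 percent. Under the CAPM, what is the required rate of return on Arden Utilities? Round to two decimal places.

β = Cov(R_i, R_m) / Var(R_m) = 0.0527 / 0.0303 = 1.7393
E(R) = R_f + β × MRP = 1.54% + 1.7393 × 5.84% = 11.70%

11.70%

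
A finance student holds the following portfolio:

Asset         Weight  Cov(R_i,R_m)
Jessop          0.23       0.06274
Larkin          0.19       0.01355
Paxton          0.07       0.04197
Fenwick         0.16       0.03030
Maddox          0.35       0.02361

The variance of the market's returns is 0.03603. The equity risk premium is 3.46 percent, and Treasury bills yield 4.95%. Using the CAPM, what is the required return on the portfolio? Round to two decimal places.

8.12%

β_Jessop = 0.06274 / 0.03603 = 1.7413
β_Larkin = 0.01355 / 0.03603 = 0.3761
β_Paxton = 0.04197 / 0.03603 = 1.1649
β_Fenwick = 0.03030 / 0.03603 = 0.8410
β_Maddox = 0.02361 / 0.03603 = 0.6553
β_P = Σ w_i β_i = 0.23×1.7413 + 0.19×0.3761 + 0.07×1.1649 + 0.16×0.8410 + 0.35×0.6553 = 0.9174
E(R_P) = R_f + β_P × MRP = 4.95% + 0.9174 × 3.46% = 8.12%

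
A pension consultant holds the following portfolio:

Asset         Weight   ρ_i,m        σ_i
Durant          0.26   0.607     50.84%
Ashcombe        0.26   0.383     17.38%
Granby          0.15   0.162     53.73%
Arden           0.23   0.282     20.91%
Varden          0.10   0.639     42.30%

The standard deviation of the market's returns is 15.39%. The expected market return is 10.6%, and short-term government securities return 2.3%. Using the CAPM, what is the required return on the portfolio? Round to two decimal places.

10.45%

β_Durant = 0.607 × 50.84% / 15.39% = 2.0052
β_Ashcombe = 0.383 × 17.38% / 15.39% = 0.4325
β_Granby = 0.162 × 53.73% / 15.39% = 0.5656
β_Arden = 0.282 × 20.91% / 15.39% = 0.3831
β_Varden = 0.639 × 42.30% / 15.39% = 1.7563
β_P = Σ w_i β_i = 0.26×2.0052 + 0.26×0.4325 + 0.15×0.5656 + 0.23×0.3831 + 0.10×1.7563 = 0.9824
MRP = 10.6% − 2.3% = 8.30%
E(R_P) = R_f + β_P × MRP = 2.3% + 0.9824 × 8.3% = 10.45%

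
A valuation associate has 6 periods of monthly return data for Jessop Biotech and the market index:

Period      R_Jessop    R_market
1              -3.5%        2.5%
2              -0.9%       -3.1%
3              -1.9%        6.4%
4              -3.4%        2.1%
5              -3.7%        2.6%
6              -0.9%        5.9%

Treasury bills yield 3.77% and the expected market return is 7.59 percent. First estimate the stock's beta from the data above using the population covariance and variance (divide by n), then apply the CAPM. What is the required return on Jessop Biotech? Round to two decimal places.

Mean R_i = (-3.5 − 0.9 − 1.9 − 3.4 − 3.7 − 0.9) / 6 = -2.3833%
Mean R_m = (2.5 − 3.1 + 6.4 + 2.1 + 2.6 + 5.9) / 6 = 2.7333%
Σ(R_i − R̄_i)(R_m − R̄_m) = -1.1033  ⇒  Cov = -1.1033 / 6 = -0.1839
Σ(R_m − R̄_m)² = 57.9733  ⇒  Var(R_m) = 57.9733 / 6 = 9.6622
β = Cov / Var(R_m) = -0.1839 / 9.6622 = -0.0190
MRP = 7.59% − 3.77% = 3.82%
E(R) = R_f + β × MRP = 3.77% + -0.0190 × 3.82% = 3.70%

3.70%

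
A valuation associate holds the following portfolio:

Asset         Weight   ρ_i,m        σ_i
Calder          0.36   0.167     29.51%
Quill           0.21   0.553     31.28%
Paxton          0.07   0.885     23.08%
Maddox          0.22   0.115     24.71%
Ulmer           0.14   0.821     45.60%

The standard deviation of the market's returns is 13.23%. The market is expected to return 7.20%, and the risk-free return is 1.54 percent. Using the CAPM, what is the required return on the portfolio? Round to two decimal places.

β_Calder = 0.167 × 29.51% / 13.23% = 0.3725
β_Quill = 0.553 × 31.28% / 13.23% = 1.3075
β_Paxton = 0.885 × 23.08% / 13.23% = 1.5439
β_Maddox = 0.115 × 24.71% / 13.23% = 0.2148
β_Ulmer = 0.821 × 45.60% / 13.23% = 2.8298
β_P = Σ w_i β_i = 0.36×0.3725 + 0.21×1.3075 + 0.07×1.5439 + 0.22×0.2148 + 0.14×2.8298 = 0.9602
MRP = 7.20% − 1.54% = 5.66%
E(R_P) = R_f + β_P × MRP = 1.54% + 0.9602 × 5.66% = 6.97%

6.97%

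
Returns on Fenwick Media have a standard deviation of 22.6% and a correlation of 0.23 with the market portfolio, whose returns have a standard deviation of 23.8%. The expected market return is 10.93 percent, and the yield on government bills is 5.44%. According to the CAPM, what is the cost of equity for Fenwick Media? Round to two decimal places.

β = ρ × σ_i / σ_m = 0.23 × 22.6% / 23.8% = 0.2184
MRP = 10.93% − 5.44% = 5.49%
E(R) = 5.44% + 0.2184 × 5.49% = 6.64%

6.64%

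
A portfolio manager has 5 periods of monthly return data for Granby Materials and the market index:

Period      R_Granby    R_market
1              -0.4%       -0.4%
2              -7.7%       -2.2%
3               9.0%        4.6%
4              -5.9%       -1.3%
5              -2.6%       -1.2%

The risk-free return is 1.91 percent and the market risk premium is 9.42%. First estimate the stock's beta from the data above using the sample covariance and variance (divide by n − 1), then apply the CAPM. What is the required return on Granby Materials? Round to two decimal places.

Mean R_i = (-0.4 − 7.7 + 9.0 − 5.9 − 2.6) / 5 = -1.5200%
Mean R_m = (-0.4 − 2.2 + 4.6 − 1.3 − 1.2) / 5 = -0.1000%
Σ(R_i − R̄_i)(R_m − R̄_m) = 68.5300  ⇒  Cov = 68.5300 / 4 = 17.1325
Σ(R_m − R̄_m)² = 29.2400  ⇒  Var(R_m) = 29.2400 / 4 = 7.3100
β = Cov / Var(R_m) = 17.1325 / 7.3100 = 2.3437
E(R) = R_f + β × MRP = 1.91% + 2.3437 × 9.42% = 23.99%

23.99%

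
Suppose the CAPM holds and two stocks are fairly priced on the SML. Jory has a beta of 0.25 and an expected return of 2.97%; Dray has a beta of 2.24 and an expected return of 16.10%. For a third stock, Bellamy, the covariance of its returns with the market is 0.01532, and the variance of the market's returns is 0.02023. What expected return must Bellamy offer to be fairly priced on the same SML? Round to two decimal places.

6.32%

MRP = (16.10% − 2.97%) / (2.24 − 0.25) = 6.5980%
R_f = 2.97% − 0.25 × 6.5980% = 1.3205%
β_Bellamy = Cov / Var(R_m) = 0.01532 / 0.02023 = 0.7573
E(R_Bellamy) = R_f + β × MRP = 1.3205% + 0.7573 × 6.5980% = 6.32%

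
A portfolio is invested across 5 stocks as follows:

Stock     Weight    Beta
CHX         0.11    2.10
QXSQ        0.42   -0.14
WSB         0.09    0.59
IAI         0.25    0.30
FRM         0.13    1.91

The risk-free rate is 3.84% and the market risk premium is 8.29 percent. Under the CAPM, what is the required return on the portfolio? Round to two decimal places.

β_P = Σ w_i β_i = 0.11×2.10 + 0.42×-0.14 + 0.09×0.59 + 0.25×0.30 + 0.13×1.91 = 0.5486
E(R_P) = R_f + β_P × MRP = 3.84% + 0.5486 × 8.29% = 8.39%

8.39%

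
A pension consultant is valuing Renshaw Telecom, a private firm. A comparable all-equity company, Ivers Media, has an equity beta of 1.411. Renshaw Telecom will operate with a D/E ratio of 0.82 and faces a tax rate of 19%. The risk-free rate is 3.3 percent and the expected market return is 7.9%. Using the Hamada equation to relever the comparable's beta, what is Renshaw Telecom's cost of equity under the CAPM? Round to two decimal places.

β_L = β_U × [1 + (1 − t)(D/E)] = 1.411 × [1 + (1 − 0.19) × 0.82]
    = 1.411 × [1 + 0.81 × 0.82] = 1.411 × 1.6642 = 2.3482
MRP = 7.9% − 3.3% = 4.60%
E(R) = R_f + β_L × MRP = 3.3% + 2.3482 × 4.6% = 14.10%

14.10%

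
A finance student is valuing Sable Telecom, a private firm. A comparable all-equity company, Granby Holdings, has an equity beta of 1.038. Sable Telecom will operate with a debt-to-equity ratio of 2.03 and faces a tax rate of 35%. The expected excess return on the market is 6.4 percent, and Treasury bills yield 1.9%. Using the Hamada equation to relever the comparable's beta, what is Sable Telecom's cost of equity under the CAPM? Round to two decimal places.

β_L = β_U × [1 + (1 − t)(D/E)] = 1.038 × [1 + (1 − 0.35) × 2.03]
    = 1.038 × [1 + 0.65 × 2.03] = 1.038 × 2.3195 = 2.4076
E(R) = R_f + β_L × MRP = 1.9% + 2.4076 × 6.4% = 17.31%

17.31%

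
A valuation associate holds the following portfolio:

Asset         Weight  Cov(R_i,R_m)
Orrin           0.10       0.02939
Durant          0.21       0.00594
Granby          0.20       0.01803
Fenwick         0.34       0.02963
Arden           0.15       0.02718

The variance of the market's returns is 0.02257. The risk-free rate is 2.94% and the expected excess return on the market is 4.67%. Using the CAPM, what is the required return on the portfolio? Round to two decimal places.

7.48%

β_Orrin = 0.02939 / 0.02257 = 1.3022
β_Durant = 0.00594 / 0.02257 = 0.2632
β_Granby = 0.01803 / 0.02257 = 0.7988
β_Fenwick = 0.02963 / 0.02257 = 1.3128
β_Arden = 0.02718 / 0.02257 = 1.2043
β_P = Σ w_i β_i = 0.10×1.3022 + 0.21×0.2632 + 0.20×0.7988 + 0.34×1.3128 + 0.15×1.2043 = 0.9722
E(R_P) = R_f + β_P × MRP = 2.94% + 0.9722 × 4.67% = 7.48%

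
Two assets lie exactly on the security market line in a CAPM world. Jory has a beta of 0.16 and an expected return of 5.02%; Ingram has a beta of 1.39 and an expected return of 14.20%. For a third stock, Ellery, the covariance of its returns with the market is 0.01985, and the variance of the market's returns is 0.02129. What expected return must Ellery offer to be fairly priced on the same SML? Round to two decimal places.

MRP = (14.20% − 5.02%) / (1.39 − 0.16) = 7.4634%
R_f = 5.02% − 0.16 × 7.4634% = 3.8259%
β_Ellery = Cov / Var(R_m) = 0.01985 / 0.02129 = 0.9324
E(R_Ellery) = R_f + β × MRP = 3.8259% + 0.9324 × 7.4634% = 10.78%

10.78%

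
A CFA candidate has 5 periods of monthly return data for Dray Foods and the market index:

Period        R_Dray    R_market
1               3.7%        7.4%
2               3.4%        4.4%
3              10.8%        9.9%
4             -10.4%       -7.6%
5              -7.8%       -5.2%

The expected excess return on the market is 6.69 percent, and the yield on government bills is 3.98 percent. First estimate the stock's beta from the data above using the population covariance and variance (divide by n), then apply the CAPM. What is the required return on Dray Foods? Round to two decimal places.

11.46%

Mean R_i = (3.7 + 3.4 + 10.8 − 10.4 − 7.8) / 5 = -0.0600%
Mean R_m = (7.4 + 4.4 + 9.9 − 7.6 − 5.2) / 5 = 1.7800%
Σ(R_i − R̄_i)(R_m − R̄_m) = 269.3940  ⇒  Cov = 269.3940 / 5 = 53.8788
Σ(R_m − R̄_m)² = 241.0880  ⇒  Var(R_m) = 241.0880 / 5 = 48.2176
β = Cov / Var(R_m) = 53.8788 / 48.2176 = 1.1174
E(R) = R_f + β × MRP = 3.98% + 1.1174 × 6.69% = 11.46%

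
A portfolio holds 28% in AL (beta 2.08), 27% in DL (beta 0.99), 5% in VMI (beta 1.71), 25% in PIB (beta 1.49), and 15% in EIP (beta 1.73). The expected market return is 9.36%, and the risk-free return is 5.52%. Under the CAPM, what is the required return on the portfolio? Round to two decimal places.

11.54%

β_P = Σ w_i β_i = 0.28×2.08 + 0.27×0.99 + 0.05×1.71 + 0.25×1.49 + 0.15×1.73 = 1.5672
MRP = 9.36% − 5.52% = 3.84%
E(R_P) = R_f + β_P × MRP = 5.52% + 1.5672 × 3.84% = 11.54%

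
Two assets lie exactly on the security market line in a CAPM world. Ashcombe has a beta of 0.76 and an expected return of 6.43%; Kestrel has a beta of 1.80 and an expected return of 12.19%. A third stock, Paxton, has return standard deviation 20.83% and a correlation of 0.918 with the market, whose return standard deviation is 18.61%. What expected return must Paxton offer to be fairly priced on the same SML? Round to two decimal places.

MRP = (12.19% − 6.43%) / (1.80 − 0.76) = 5.5385%
R_f = 6.43% − 0.76 × 5.5385% = 2.2207%
β_Paxton = ρ·σ_i/σ_m = 0.918 × 20.83 / 18.61 = 1.0275
E(R_Paxton) = R_f + β × MRP = 2.2207% + 1.0275 × 5.5385% = 7.91%

7.91%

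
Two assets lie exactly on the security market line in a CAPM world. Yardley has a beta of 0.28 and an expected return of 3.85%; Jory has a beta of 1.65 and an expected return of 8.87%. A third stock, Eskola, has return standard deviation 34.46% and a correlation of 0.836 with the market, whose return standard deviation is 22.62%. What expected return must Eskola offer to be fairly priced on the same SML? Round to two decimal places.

7.49%

MRP = (8.87% − 3.85%) / (1.65 − 0.28) = 3.6642%
R_f = 3.85% − 0.28 × 3.6642% = 2.8240%
β_Eskola = ρ·σ_i/σ_m = 0.836 × 34.46 / 22.62 = 1.2736
E(R_Eskola) = R_f + β × MRP = 2.8240% + 1.2736 × 3.6642% = 7.49%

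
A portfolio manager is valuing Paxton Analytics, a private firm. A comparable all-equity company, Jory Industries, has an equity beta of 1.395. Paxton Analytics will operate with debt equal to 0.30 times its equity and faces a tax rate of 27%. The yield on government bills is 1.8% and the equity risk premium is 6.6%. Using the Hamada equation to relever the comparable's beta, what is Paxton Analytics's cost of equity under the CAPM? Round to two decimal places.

β_L = β_U × [1 + (1 − t)(D/E)] = 1.395 × [1 + (1 − 0.27) × 0.30]
    = 1.395 × [1 + 0.73 × 0.30] = 1.395 × 1.2190 = 1.7005
E(R) = R_f + β_L × MRP = 1.8% + 1.7005 × 6.6% = 13.02%

13.02%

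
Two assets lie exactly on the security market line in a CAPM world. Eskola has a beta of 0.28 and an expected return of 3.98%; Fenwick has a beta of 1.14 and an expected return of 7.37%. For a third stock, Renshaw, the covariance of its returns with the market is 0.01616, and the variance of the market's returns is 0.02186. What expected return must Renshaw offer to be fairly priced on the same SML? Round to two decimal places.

5.79%

MRP = (7.37% − 3.98%) / (1.14 − 0.28) = 3.9419%
R_f = 3.98% − 0.28 × 3.9419% = 2.8763%
β_Renshaw = Cov / Var(R_m) = 0.01616 / 0.02186 = 0.7392
E(R_Renshaw) = R_f + β × MRP = 2.8763% + 0.7392 × 3.9419% = 5.79%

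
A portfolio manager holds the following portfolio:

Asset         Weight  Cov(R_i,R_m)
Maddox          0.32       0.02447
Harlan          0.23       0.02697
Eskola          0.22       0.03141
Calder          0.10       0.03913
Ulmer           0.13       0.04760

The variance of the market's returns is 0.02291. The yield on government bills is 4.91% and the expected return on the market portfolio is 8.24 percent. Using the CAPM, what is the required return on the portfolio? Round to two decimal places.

β_Maddox = 0.02447 / 0.02291 = 1.0681
β_Harlan = 0.02697 / 0.02291 = 1.1772
β_Eskola = 0.03141 / 0.02291 = 1.3710
β_Calder = 0.03913 / 0.02291 = 1.7080
β_Ulmer = 0.04760 / 0.02291 = 2.0777
β_P = Σ w_i β_i = 0.32×1.0681 + 0.23×1.1772 + 0.22×1.3710 + 0.10×1.7080 + 0.13×2.0777 = 1.3551
MRP = 8.24% − 4.91% = 3.33%
E(R_P) = R_f + β_P × MRP = 4.91% + 1.3551 × 3.33% = 9.42%

9.42%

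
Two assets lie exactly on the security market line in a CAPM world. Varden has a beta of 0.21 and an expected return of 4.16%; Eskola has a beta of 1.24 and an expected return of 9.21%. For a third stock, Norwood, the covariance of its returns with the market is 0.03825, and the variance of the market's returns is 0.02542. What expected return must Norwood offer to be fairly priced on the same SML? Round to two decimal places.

10.51%

MRP = (9.21% − 4.16%) / (1.24 − 0.21) = 4.9029%
R_f = 4.16% − 0.21 × 4.9029% = 3.1304%
β_Norwood = Cov / Var(R_m) = 0.03825 / 0.02542 = 1.5047
E(R_Norwood) = R_f + β × MRP = 3.1304% + 1.5047 × 4.9029% = 10.51%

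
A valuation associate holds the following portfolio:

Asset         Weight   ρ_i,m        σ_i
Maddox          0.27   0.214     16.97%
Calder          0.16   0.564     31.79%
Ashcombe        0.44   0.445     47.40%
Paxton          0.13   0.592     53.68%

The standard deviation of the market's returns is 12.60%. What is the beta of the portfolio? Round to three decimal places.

1.370

β_Maddox = 0.214 × 16.97% / 12.60% = 0.2882
β_Calder = 0.564 × 31.79% / 12.60% = 1.4230
β_Ashcombe = 0.445 × 47.40% / 12.60% = 1.6740
β_Paxton = 0.592 × 53.68% / 12.60% = 2.5221
β_P = Σ w_i β_i = 0.27×0.2882 + 0.16×1.4230 + 0.44×1.6740 + 0.13×2.5221 = 1.3699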